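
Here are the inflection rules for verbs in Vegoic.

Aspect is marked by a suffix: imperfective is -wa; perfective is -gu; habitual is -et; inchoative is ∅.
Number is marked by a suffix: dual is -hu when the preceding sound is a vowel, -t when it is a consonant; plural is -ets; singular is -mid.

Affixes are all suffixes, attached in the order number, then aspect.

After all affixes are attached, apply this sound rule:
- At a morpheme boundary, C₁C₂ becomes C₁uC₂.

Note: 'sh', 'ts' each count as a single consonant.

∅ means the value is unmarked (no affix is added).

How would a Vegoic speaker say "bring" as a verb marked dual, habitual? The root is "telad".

teladutet

Attach number dual -t (after consonant 'd') → teladt.
Attach aspect habitual -et → teladtet.
Apply epenthesis: teladtet → teladutet.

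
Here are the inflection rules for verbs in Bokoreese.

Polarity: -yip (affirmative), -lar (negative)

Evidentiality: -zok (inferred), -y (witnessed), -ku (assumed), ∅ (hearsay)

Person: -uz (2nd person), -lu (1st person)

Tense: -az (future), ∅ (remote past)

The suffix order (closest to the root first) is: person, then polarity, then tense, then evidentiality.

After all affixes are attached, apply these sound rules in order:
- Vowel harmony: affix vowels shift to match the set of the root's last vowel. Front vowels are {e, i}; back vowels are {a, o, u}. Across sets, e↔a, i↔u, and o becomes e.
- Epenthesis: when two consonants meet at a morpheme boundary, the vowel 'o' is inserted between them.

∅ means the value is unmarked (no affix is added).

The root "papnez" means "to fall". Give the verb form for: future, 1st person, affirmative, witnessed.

papnezoliyipezoy

Attach person 1st person -lu → papnezlu.
Attach polarity affirmative -yip → papnezluyip.
Attach tense future -az → papnezluyipaz.
Attach evidentiality witnessed -y → papnezluyipazy.
Apply vowel harmony: papnezluyipazy → papnezliyipezy.
Apply epenthesis: papnezliyipezy → papnezoliyipezoy.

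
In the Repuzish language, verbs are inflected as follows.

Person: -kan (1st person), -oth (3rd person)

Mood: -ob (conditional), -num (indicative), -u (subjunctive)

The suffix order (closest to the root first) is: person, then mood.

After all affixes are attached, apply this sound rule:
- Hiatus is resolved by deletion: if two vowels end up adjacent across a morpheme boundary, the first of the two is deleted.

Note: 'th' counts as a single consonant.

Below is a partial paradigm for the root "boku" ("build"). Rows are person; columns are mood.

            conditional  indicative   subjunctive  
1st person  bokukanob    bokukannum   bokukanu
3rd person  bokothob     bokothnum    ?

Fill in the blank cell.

bokothu

Attach person 3rd person -oth → bokuoth.
Attach mood subjunctive -u → bokuothu.
Apply vowel deletion: bokuothu → bokothu.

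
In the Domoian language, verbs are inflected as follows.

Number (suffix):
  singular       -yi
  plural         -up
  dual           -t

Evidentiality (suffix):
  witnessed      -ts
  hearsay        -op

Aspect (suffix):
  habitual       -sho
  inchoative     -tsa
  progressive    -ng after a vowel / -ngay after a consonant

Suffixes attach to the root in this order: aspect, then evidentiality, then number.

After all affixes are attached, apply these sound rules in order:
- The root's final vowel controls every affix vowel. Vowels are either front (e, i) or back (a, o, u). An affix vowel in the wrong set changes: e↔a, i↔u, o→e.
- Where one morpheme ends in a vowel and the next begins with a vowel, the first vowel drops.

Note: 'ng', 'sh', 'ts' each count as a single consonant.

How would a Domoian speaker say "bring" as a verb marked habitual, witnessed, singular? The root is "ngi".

ngishetsyi

Attach aspect habitual -sho → ngisho.
Attach evidentiality witnessed -ts → ngishots.
Attach number singular -yi → ngishotsyi.
Apply vowel harmony: ngishotsyi → ngishetsyi.
Vowel deletion: no change.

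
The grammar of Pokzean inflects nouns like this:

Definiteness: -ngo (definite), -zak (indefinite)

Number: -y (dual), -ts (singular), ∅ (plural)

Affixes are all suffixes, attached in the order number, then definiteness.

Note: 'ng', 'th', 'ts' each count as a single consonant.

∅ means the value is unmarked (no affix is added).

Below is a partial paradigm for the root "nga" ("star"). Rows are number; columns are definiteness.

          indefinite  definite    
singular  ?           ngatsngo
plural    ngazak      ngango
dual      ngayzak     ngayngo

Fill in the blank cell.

ngatszak

Attach number singular -ts → ngats.
Attach definiteness indefinite -zak → ngatszak.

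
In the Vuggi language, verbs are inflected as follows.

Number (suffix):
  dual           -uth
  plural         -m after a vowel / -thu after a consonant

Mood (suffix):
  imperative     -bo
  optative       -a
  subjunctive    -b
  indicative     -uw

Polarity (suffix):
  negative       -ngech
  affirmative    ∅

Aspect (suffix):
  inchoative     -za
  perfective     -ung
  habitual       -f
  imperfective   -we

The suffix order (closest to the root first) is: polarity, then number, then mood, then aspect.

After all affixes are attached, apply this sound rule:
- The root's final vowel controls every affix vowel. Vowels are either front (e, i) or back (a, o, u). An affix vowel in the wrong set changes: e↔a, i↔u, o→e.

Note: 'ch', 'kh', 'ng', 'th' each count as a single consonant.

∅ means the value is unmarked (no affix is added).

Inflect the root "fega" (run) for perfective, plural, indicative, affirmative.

polarity = affirmative: zero marking, form stays fega.
Attach number plural -m (after vowel 'a') → fegam.
Attach mood indicative -uw → fegamuw.
Attach aspect perfective -ung → fegamuwung.
Vowel harmony: no change.

fegamuwung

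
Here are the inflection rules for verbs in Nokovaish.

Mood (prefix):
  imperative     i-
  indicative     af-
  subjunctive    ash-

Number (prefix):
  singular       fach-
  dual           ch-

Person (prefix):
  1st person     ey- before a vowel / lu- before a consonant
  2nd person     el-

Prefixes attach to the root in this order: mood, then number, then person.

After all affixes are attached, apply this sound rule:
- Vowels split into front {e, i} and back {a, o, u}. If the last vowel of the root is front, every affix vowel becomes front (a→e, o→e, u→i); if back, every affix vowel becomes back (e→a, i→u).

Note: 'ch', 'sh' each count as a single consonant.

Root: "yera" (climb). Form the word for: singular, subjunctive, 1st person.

Attach mood subjunctive ash- → ashyera.
Attach number singular fach- → fachashyera.
Attach person 1st person lu- (before consonant 'f') → lufachashyera.
Vowel harmony: no change.

lufachashyera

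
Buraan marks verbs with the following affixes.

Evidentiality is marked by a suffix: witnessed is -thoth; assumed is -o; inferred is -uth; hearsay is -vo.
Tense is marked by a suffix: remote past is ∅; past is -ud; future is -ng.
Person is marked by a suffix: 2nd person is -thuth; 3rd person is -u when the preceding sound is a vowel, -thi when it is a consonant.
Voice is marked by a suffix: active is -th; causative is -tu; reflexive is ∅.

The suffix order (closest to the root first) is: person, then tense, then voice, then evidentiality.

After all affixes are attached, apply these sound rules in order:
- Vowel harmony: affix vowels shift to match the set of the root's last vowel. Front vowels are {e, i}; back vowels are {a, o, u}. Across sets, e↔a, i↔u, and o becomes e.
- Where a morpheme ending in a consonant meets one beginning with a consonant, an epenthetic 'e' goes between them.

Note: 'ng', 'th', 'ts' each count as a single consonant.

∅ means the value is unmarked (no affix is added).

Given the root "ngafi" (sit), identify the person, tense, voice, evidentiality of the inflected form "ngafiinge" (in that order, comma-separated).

Segment: ngafi-u-ng-o.
person: -u/thi → 3rd person.
tense: -ng → future.
voice: ∅ → reflexive.
evidentiality: -o → assumed.

3rd person, future, reflexive, assumed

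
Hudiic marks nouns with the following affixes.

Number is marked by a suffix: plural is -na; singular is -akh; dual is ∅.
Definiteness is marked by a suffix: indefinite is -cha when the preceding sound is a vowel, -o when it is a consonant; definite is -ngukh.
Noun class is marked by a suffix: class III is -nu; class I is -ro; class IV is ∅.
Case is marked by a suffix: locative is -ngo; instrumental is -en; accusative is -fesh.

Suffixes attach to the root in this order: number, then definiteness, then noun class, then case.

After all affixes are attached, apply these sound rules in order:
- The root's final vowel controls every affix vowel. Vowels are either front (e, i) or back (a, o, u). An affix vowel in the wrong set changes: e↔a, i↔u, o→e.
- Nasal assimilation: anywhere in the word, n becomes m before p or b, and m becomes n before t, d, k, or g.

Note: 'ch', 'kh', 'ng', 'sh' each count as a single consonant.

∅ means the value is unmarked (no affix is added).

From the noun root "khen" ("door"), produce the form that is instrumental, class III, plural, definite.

khennengikhnien

Attach number plural -na → khenna.
Attach definiteness definite -ngukh → khennangukh.
Attach noun class class III -nu → khennangukhnu.
Attach case instrumental -en → khennangukhnuen.
Apply vowel harmony: khennangukhnuen → khennengikhnien.
Nasal assimilation: no change.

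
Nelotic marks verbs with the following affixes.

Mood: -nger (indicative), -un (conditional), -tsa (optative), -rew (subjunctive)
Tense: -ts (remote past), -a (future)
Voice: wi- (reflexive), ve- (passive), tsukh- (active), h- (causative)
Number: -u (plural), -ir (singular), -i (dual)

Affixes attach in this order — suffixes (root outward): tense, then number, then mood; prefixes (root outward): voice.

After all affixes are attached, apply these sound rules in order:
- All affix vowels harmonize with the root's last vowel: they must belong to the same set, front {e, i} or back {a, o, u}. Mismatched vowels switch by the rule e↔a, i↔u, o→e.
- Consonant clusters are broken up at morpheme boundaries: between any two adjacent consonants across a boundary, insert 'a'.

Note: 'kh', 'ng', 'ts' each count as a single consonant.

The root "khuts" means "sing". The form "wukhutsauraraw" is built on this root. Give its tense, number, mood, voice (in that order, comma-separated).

future, singular, subjunctive, reflexive

Segment: wi-khuts-a-ir-rew.
tense: -a → future.
number: -ir → singular.
mood: -rew → subjunctive.
voice: wi- → reflexive.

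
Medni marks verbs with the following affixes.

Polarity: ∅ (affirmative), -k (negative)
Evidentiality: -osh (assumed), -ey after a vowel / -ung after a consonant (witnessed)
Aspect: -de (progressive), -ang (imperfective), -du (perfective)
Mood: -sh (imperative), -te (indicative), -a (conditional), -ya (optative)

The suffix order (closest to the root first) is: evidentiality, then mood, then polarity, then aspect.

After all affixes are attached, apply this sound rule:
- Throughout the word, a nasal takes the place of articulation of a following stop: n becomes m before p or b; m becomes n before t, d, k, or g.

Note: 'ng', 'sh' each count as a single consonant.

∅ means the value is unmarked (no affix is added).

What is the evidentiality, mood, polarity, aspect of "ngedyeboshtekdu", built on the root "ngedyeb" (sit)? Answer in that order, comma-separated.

assumed, indicative, negative, perfective

Segment: ngedyeb-osh-te-k-du.
evidentiality: -osh → assumed.
mood: -te → indicative.
polarity: -k → negative.
aspect: -du → perfective.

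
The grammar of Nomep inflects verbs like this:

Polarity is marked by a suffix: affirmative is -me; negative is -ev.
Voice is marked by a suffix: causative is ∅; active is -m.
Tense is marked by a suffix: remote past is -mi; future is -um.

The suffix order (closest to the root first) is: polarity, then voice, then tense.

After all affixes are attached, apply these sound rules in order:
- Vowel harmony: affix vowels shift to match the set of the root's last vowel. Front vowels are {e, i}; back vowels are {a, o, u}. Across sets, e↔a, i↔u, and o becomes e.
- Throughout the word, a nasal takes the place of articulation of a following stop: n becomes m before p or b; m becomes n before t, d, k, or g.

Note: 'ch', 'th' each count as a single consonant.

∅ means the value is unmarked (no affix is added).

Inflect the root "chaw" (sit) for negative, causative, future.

Attach polarity negative -ev → chawev.
voice = causative: zero marking, form stays chawev.
Attach tense future -um → chawevum.
Apply vowel harmony: chawevum → chawavum.
Nasal assimilation: no change.

chawavum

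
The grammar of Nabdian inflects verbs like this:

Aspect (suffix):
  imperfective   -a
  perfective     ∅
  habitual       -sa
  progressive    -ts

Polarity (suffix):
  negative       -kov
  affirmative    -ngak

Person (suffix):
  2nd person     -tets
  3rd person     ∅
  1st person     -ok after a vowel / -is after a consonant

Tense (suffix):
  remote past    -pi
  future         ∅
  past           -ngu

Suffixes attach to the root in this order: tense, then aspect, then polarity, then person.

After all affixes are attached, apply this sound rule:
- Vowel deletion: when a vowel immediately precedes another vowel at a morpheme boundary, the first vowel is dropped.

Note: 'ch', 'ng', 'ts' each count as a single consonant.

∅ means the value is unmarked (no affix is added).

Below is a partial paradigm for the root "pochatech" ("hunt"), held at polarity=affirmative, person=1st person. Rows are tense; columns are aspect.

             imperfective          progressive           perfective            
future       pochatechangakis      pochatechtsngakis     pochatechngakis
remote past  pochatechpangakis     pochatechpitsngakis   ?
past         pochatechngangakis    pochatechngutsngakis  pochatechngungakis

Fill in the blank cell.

pochatechpingakis

Attach tense remote past -pi → pochatechpi.
aspect = perfective: zero marking, form stays pochatechpi.
Attach polarity affirmative -ngak → pochatechpingak.
Attach person 1st person -is (after consonant 'k') → pochatechpingakis.
Vowel deletion: no change.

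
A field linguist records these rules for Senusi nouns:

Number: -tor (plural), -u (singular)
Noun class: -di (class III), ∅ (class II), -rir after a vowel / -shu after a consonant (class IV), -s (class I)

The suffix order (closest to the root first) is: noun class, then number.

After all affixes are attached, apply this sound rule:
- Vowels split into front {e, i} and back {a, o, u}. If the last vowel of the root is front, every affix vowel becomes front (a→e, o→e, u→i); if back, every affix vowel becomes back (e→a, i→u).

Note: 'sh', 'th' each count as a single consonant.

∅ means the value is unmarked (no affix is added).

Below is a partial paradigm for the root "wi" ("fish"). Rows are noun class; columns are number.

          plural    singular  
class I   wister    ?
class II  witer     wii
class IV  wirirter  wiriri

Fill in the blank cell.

wisi

Attach noun class class I -s → wis.
Attach number singular -u → wisu.
Apply vowel harmony: wisu → wisi.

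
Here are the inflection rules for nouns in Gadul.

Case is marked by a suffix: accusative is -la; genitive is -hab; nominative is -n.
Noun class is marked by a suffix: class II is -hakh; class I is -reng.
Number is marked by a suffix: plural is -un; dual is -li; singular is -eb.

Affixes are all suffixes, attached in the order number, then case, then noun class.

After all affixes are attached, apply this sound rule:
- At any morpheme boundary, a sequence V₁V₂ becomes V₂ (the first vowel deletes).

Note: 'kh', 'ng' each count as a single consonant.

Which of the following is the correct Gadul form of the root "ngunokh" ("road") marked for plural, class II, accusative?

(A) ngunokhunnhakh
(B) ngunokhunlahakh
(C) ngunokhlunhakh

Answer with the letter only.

Attach number plural -un → ngunokhun.
Attach case accusative -la → ngunokhunla.
Attach noun class class II -hakh → ngunokhunlahakh.
Vowel deletion: no change.
So the correct form is ngunokhunlahakh, option (B).
(A) ngunokhunnhakh is wrong: it uses nominative instead of accusative for case.
(C) ngunokhlunhakh is wrong: it has the affixes in the wrong order.

B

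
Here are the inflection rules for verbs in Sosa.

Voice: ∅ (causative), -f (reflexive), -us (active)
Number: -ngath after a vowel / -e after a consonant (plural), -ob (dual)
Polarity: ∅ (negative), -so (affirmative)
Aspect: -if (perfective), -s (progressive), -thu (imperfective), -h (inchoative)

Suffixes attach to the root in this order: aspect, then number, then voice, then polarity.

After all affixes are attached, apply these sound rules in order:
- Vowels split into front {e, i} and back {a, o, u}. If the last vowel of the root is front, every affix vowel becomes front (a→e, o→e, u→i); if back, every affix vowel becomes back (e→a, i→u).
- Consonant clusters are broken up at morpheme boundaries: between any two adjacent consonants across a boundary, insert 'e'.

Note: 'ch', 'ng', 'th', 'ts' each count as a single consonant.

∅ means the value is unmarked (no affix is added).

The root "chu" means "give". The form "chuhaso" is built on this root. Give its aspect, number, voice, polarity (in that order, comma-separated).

inchoative, plural, causative, affirmative

Segment: chu-h-e-so.
aspect: -h → inchoative.
number: -ngath/e → plural.
voice: ∅ → causative.
polarity: -so → affirmative.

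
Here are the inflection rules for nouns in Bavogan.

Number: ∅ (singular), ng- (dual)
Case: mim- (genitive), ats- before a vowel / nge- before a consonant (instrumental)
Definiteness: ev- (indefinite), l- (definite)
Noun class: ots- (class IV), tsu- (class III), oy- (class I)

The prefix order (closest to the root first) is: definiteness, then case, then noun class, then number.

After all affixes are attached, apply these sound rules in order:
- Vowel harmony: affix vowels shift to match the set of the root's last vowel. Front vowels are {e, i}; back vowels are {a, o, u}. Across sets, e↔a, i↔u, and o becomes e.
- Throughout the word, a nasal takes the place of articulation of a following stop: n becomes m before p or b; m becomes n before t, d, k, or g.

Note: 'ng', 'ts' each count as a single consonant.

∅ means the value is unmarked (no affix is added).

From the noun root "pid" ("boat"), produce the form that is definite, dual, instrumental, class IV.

Attach definiteness definite l- → lpid.
Attach case instrumental nge- (before consonant 'l') → ngelpid.
Attach noun class class IV ots- → otsngelpid.
Attach number dual ng- → ngotsngelpid.
Apply vowel harmony: ngotsngelpid → ngetsngelpid.
Nasal assimilation: no change.

ngetsngelpid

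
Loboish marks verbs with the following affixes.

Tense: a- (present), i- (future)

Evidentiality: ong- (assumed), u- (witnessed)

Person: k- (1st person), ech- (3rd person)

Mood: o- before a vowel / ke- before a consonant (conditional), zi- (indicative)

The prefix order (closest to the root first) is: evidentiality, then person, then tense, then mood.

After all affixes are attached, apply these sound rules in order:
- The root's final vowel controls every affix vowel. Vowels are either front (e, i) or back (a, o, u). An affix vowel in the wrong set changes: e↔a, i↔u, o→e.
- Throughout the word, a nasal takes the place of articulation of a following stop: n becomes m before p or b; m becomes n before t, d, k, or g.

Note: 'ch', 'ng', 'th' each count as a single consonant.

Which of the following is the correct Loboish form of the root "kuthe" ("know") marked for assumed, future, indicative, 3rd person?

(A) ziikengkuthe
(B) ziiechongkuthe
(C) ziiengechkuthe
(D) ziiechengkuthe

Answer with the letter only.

Attach evidentiality assumed ong- → ongkuthe.
Attach person 3rd person ech- → echongkuthe.
Attach tense future i- → iechongkuthe.
Attach mood indicative zi- → ziiechongkuthe.
Apply vowel harmony: ziiechongkuthe → ziiechengkuthe.
Nasal assimilation: no change.
So the correct form is ziiechengkuthe, option (D).
(B) ziiechongkuthe is wrong: it fails to apply the sound rule(s).
(C) ziiengechkuthe is wrong: it has the affixes in the wrong order.
(A) ziikengkuthe is wrong: it uses 1st person instead of 3rd person for person.

D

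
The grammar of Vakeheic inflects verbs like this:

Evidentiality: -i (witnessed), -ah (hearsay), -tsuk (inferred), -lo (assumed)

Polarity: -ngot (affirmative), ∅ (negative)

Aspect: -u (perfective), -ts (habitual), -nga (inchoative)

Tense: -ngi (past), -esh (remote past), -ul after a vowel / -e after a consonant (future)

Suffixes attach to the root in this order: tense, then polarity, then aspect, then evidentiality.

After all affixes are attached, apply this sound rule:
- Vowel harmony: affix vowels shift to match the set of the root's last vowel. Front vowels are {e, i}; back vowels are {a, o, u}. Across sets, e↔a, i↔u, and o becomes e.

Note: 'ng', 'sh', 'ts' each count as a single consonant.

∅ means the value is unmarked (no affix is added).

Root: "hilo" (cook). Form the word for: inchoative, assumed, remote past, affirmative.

hiloashngotngalo

Attach tense remote past -esh → hiloesh.
Attach polarity affirmative -ngot → hiloeshngot.
Attach aspect inchoative -nga → hiloeshngotnga.
Attach evidentiality assumed -lo → hiloeshngotngalo.
Apply vowel harmony: hiloeshngotngalo → hiloashngotngalo.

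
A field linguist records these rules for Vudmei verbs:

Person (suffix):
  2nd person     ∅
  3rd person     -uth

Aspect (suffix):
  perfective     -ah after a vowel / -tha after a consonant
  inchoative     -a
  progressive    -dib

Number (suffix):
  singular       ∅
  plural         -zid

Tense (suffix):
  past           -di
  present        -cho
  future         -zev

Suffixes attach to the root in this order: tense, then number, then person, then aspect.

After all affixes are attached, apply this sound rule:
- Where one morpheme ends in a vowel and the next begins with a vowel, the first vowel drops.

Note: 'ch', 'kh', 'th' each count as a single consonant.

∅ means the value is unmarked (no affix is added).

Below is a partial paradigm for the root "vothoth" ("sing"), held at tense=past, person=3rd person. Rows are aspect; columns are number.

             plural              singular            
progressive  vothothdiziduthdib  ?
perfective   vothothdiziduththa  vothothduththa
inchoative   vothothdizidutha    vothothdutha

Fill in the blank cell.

Attach tense past -di → vothothdi.
number = singular: zero marking, form stays vothothdi.
Attach person 3rd person -uth → vothothdiuth.
Attach aspect progressive -dib → vothothdiuthdib.
Apply vowel deletion: vothothdiuthdib → vothothduthdib.

vothothduthdib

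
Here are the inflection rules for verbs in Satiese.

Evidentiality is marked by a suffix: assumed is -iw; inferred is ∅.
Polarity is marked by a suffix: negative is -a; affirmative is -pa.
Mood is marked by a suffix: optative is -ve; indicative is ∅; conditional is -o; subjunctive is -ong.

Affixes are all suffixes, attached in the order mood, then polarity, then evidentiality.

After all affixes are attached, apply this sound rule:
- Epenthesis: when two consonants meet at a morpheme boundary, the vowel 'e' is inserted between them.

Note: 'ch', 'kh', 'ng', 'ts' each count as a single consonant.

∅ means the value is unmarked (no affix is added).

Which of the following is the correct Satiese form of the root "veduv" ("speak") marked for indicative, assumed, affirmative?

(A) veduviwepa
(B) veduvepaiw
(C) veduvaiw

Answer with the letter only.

mood = indicative: zero marking, form stays veduv.
Attach polarity affirmative -pa → veduvpa.
Attach evidentiality assumed -iw → veduvpaiw.
Apply epenthesis: veduvpaiw → veduvepaiw.
So the correct form is veduvepaiw, option (B).
(A) veduviwepa is wrong: it has the affixes in the wrong order.
(C) veduvaiw is wrong: it uses negative instead of affirmative for polarity.

B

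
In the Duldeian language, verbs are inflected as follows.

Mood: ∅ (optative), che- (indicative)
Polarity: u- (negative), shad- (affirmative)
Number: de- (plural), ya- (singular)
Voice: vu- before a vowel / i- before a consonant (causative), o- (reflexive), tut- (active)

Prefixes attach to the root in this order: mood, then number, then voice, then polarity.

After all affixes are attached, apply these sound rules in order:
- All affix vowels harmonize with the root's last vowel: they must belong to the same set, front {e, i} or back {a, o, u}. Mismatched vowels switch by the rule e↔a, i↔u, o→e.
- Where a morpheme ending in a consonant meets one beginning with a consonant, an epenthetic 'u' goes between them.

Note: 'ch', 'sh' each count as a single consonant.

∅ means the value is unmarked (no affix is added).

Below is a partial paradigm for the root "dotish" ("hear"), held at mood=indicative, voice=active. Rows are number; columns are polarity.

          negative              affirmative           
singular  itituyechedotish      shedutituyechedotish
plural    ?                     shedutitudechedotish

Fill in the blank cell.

ititudechedotish

Attach mood indicative che- → chedotish.
Attach number plural de- → dechedotish.
Attach voice active tut- → tutdechedotish.
Attach polarity negative u- → ututdechedotish.
Apply vowel harmony: ututdechedotish → ititdechedotish.
Apply epenthesis: ititdechedotish → ititudechedotish.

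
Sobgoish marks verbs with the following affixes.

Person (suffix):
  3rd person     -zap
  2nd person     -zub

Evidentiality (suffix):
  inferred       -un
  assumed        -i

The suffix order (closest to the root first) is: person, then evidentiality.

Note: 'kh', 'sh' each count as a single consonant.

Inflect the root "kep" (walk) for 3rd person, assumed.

Attach person 3rd person -zap → kepzap.
Attach evidentiality assumed -i → kepzapi.

kepzapi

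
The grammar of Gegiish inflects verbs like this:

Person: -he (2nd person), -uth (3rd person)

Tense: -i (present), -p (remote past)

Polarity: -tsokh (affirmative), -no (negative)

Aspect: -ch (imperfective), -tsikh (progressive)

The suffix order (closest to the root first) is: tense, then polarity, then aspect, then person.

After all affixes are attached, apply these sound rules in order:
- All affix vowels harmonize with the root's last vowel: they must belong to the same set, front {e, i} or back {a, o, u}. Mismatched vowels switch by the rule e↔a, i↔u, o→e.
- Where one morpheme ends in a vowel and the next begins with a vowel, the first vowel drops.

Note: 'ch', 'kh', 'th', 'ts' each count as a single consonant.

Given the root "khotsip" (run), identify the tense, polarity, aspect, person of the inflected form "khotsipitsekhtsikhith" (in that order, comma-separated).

present, affirmative, progressive, 3rd person

Segment: khotsip-i-tsokh-tsikh-uth.
tense: -i → present.
polarity: -tsokh → affirmative.
aspect: -tsikh → progressive.
person: -uth → 3rd person.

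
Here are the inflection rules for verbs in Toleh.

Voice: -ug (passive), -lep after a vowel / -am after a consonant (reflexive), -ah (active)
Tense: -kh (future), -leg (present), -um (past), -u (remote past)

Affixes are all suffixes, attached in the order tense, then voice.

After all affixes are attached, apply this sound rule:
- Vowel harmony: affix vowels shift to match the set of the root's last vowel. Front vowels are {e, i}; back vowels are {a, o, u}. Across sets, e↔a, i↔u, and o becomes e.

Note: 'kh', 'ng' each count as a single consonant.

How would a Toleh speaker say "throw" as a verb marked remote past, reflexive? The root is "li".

liilep

Attach tense remote past -u → liu.
Attach voice reflexive -lep (after vowel 'u') → liulep.
Apply vowel harmony: liulep → liilep.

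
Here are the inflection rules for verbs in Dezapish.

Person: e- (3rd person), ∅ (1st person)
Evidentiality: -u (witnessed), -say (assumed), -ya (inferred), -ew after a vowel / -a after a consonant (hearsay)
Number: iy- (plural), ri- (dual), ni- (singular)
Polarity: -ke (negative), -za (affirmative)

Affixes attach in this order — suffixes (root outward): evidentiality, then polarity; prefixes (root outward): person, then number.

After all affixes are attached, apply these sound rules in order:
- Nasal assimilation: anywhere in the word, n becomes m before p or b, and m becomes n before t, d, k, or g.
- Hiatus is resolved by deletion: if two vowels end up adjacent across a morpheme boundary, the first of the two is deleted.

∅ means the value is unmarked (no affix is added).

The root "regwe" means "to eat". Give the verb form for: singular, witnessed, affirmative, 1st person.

niregwuza

Attach evidentiality witnessed -u → regweu.
person = 1st person: zero marking, form stays regweu.
Attach polarity affirmative -za → regweuza.
Attach number singular ni- → niregweuza.
Nasal assimilation: no change.
Apply vowel deletion: niregweuza → niregwuza.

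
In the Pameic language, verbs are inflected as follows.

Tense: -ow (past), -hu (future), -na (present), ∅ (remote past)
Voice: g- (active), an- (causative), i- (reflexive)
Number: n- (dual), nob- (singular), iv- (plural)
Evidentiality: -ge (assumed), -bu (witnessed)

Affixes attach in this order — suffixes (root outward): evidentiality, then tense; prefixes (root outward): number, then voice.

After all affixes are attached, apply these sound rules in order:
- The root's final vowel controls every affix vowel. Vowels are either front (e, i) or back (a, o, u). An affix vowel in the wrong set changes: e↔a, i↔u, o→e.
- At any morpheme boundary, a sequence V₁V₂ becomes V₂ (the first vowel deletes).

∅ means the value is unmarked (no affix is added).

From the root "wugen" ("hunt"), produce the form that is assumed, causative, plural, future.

enivwugengehi

Attach number plural iv- → ivwugen.
Attach voice causative an- → anivwugen.
Attach evidentiality assumed -ge → anivwugenge.
Attach tense future -hu → anivwugengehu.
Apply vowel harmony: anivwugengehu → enivwugengehi.
Vowel deletion: no change.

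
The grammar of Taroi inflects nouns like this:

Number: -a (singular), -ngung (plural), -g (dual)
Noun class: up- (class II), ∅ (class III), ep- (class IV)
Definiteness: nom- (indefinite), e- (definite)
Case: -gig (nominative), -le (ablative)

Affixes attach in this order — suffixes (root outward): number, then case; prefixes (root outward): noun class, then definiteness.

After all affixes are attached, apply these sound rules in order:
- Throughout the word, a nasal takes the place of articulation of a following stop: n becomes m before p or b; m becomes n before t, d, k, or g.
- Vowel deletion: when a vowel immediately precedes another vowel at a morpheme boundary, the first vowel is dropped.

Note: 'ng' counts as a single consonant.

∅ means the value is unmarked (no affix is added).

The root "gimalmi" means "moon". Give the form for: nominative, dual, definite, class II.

Attach number dual -g → gimalmig.
Attach noun class class II up- → upgimalmig.
Attach definiteness definite e- → eupgimalmig.
Attach case nominative -gig → eupgimalmiggig.
Nasal assimilation: no change.
Apply vowel deletion: eupgimalmiggig → upgimalmiggig.

upgimalmiggig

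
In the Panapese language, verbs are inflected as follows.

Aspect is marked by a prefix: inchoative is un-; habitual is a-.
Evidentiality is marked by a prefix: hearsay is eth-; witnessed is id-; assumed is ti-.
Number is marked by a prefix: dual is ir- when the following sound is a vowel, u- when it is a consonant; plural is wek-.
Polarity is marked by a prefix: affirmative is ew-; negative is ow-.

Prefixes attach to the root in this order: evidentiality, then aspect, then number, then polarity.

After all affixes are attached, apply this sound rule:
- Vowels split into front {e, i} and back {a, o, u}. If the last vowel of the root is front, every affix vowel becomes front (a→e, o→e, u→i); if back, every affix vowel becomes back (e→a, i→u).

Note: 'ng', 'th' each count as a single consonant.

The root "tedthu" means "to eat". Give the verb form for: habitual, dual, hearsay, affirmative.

Attach evidentiality hearsay eth- → ethtedthu.
Attach aspect habitual a- → aethtedthu.
Attach number dual ir- (before vowel 'a') → iraethtedthu.
Attach polarity affirmative ew- → ewiraethtedthu.
Apply vowel harmony: ewiraethtedthu → awuraathtedthu.

awuraathtedthu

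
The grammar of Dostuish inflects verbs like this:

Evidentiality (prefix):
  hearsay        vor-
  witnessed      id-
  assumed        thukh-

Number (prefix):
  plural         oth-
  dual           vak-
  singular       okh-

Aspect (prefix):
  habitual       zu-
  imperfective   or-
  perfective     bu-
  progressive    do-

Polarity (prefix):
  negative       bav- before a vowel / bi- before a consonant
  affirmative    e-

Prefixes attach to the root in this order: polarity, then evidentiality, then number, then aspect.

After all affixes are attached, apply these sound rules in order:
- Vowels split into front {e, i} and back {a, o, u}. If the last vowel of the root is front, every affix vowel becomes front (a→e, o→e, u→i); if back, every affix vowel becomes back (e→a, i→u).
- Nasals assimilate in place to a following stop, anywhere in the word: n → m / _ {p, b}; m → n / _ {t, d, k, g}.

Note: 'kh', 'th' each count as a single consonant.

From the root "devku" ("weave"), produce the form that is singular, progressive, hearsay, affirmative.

Attach polarity affirmative e- → edevku.
Attach evidentiality hearsay vor- → voredevku.
Attach number singular okh- → okhvoredevku.
Attach aspect progressive do- → dookhvoredevku.
Apply vowel harmony: dookhvoredevku → dookhvoradevku.
Nasal assimilation: no change.

dookhvoradevku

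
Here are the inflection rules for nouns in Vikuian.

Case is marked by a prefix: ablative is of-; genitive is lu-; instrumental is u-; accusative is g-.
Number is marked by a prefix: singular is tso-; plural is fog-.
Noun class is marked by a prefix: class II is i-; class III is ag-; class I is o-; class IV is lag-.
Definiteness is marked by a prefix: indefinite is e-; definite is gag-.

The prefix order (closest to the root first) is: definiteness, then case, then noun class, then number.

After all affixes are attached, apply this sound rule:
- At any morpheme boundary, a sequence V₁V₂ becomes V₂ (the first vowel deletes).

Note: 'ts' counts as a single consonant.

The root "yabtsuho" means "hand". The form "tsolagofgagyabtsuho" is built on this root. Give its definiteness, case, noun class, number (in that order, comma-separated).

Segment: tso-lag-of-gag-yabtsuho.
definiteness: gag- → definite.
case: of- → ablative.
noun class: lag- → class IV.
number: tso- → singular.

definite, ablative, class IV, singular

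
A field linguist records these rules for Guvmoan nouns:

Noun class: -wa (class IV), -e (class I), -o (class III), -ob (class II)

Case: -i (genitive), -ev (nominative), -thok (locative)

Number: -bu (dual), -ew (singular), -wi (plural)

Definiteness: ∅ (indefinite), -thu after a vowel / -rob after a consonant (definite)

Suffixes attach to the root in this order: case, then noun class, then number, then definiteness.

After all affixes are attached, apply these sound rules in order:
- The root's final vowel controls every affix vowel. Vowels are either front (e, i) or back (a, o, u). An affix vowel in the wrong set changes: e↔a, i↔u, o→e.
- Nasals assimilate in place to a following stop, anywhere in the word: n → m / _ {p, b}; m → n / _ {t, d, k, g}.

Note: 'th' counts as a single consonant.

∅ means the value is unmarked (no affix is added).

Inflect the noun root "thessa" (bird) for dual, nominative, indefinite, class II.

Attach case nominative -ev → thessaev.
Attach noun class class II -ob → thessaevob.
Attach number dual -bu → thessaevobbu.
definiteness = indefinite: zero marking, form stays thessaevobbu.
Apply vowel harmony: thessaevobbu → thessaavobbu.
Nasal assimilation: no change.

thessaavobbu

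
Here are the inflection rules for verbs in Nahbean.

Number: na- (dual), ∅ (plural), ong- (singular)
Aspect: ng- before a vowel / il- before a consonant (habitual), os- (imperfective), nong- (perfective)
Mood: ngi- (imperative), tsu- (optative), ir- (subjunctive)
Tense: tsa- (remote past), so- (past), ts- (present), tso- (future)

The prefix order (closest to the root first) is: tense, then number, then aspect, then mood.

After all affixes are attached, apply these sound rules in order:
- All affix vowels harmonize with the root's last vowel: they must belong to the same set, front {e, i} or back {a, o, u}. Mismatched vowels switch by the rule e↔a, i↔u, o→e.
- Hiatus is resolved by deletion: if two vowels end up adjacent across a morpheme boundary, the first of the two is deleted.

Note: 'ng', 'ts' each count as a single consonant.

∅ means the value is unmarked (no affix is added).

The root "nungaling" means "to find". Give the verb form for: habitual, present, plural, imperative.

Attach tense present ts- → tsnungaling.
number = plural: zero marking, form stays tsnungaling.
Attach aspect habitual il- (before consonant 'ts') → iltsnungaling.
Attach mood imperative ngi- → ngiiltsnungaling.
Vowel harmony: no change.
Apply vowel deletion: ngiiltsnungaling → ngiltsnungaling.

ngiltsnungaling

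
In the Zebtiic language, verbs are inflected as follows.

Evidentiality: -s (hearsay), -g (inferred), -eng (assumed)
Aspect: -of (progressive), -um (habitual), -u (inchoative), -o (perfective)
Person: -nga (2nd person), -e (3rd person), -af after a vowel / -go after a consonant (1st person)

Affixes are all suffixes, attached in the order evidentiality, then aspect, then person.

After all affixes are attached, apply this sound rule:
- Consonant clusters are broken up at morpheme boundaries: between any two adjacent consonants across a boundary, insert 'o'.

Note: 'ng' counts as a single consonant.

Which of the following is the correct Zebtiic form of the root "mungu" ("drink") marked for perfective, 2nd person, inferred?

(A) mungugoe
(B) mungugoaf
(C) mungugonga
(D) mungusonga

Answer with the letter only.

C

Attach evidentiality inferred -g → mungug.
Attach aspect perfective -o → mungugo.
Attach person 2nd person -nga → mungugonga.
Epenthesis: no change.
So the correct form is mungugonga, option (C).
(B) mungugoaf is wrong: it uses 1st person instead of 2nd person for person.
(A) mungugoe is wrong: it uses 3rd person instead of 2nd person for person.
(D) mungusonga is wrong: it uses hearsay instead of inferred for evidentiality.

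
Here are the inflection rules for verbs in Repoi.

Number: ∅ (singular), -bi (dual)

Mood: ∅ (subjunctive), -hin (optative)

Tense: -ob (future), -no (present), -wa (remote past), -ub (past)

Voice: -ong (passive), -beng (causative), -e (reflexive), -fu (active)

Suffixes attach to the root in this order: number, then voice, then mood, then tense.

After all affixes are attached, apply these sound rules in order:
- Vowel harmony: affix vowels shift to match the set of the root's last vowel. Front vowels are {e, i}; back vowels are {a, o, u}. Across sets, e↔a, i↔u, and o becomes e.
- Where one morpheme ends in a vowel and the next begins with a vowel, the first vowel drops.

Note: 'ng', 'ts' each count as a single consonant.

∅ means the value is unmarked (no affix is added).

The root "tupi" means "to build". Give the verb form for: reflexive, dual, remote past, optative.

tupibehinwe

Attach number dual -bi → tupibi.
Attach voice reflexive -e → tupibie.
Attach mood optative -hin → tupibiehin.
Attach tense remote past -wa → tupibiehinwa.
Apply vowel harmony: tupibiehinwa → tupibiehinwe.
Apply vowel deletion: tupibiehinwe → tupibehinwe.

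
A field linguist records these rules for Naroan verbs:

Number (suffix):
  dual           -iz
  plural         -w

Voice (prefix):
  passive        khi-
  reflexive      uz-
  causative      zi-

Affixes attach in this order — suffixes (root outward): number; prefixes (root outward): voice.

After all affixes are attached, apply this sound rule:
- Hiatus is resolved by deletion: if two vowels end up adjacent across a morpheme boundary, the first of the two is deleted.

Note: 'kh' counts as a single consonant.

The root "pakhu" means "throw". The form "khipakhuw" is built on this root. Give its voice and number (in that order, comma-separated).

Segment: khi-pakhu-w.
voice: khi- → passive.
number: -w → plural.

passive, plural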